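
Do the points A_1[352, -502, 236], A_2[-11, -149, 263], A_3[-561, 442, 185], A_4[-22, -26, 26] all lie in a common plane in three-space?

Yes

With A_1 as base: A_1A_2 = (-363, 353, 27), A_1A_3 = (-913, 944, -51), A_1A_4 = (-374, 476, -210).
A_1A_3 × A_1A_4 = (-173964, -172656, -81532).
A_1A_2 · (A_1A_3 × A_1A_4) = 0.
The scalar triple product vanishes, so the four points are coplanar.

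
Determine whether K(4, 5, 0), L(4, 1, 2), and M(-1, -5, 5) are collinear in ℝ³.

KL = (0, -4, 2), KM = (-5, -10, 5).
Comparing components 3 and 1: (2)(-5) − (0)(5) = -10 ≠ 0, so KL and KM are not parallel and the points are not collinear.

No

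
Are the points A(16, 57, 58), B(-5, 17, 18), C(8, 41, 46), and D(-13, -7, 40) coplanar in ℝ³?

A normal to the plane through A, B, C is n = AB × AC = (-160, 68, 16).
The plane has equation n·P = 2244. For D: n·D = 2244.
Equal, so D lies in the plane and all four are coplanar.

Yes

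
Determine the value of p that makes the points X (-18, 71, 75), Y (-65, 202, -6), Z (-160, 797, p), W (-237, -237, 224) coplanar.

-359

Normal to plane XYW: n = (-5429, 24742, 43165); plane equation n·P = 5091779.
Requiring n·Z = 5091779: (43165)p + (20588014) = 5091779.
So p = -359.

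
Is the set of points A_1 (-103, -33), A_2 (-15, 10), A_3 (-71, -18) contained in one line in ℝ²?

A_1A_2 = (88, 43), A_1A_3 = (32, 15).
Twice the signed area of △A_1A_2A_3 is (88)(15) − (43)(32) = -56.
The area is nonzero, so the three points are not collinear.

No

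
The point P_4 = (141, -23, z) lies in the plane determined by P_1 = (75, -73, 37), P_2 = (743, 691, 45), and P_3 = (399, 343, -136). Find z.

137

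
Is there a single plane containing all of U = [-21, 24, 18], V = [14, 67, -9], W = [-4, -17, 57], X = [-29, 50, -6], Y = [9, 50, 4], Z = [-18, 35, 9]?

The plane through U, V, W has normal n = UV × UW = (570, -1824, -2166) and equation n·P = -94734.
Checking the remaining points: n·X = -94734, n·Y = -94734, n·Z = -93594.
Since n·Z = -93594 ≠ -94734, Z is off the plane and the points are not all coplanar.

No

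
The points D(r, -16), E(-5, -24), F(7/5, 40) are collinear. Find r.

The three points are collinear iff det[DE; DF] = 0.
This determinant is linear in r: (-64)r + (-1344/5) = 0, so r = -21/5.

-21/5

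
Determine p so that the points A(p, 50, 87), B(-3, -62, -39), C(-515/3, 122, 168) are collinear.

-317/3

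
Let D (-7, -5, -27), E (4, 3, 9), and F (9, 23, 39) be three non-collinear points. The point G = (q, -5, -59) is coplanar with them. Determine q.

The plane through D, E, F has equation −480x − 150y + 180z = -750.
Substituting G: (-480)q + (-9870) = -750, so q = -19.

-19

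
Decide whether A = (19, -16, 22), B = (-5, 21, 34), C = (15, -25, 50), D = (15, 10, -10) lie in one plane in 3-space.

A normal to the plane through A, B, C is n = AB × AC = (1144, 624, 364).
The plane has equation n·P = 19760. For D: n·D = 19760.
Equal, so D lies in the plane and all four are coplanar.

Yes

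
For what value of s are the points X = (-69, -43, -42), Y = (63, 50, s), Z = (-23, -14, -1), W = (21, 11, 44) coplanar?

55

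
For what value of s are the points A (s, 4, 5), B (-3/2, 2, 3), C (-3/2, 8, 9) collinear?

Collinearity requires AB × AC = 0; each component is linear in s.
The y-component gives (6)s + (9) = 0, so s = -3/2.
The remaining components then also vanish.

-3/2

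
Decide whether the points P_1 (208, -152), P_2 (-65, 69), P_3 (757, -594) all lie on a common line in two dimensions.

P_1P_2 = (-273, 221), P_1P_3 = (549, -442).
If collinear, P_1P_3 would be a scalar multiple of P_1P_2. But (-273)·(-442) ≠ (221)·(549) (difference -663), so they are not parallel; the points are not collinear.

No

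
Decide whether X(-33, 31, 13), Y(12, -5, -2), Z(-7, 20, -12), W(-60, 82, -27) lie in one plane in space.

The four points are coplanar iff the 3×3 determinant with rows XY, XZ, XW is zero.
Rows: (45, -36, -15), (26, -11, -25), (-27, 51, -40).
Expanding along the first row: (45)(1715) − (-36)(-1715) + (-15)(1029) = 0.
Zero determinant ⇒ coplanar.

Yes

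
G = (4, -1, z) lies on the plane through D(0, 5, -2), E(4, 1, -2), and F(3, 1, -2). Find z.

The plane through D, E, F has equation −4z = 8.
Substituting G: (-4)z + (0) = 8, so z = -2.

-2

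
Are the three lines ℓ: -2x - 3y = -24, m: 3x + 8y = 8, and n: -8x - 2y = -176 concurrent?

Yes

Intersecting ℓ and m: solving the 2×2 system gives (x, y) = (24, -8).
Substitute into n: (-8)(24) + (-2)(-8) = -176.
This equals -176, so (24, -8) lies on all three lines and they are concurrent.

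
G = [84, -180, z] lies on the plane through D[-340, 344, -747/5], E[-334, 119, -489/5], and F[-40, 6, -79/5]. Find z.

249/5

The plane through D, E, F has equation −(63096/5)x + (73392/5)y + 65472z = -2208096/5.
Substituting G: (65472)z + (-18510624/5) = -2208096/5, so z = 249/5.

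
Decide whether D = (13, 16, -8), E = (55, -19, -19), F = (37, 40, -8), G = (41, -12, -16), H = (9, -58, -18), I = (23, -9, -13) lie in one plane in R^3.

Yes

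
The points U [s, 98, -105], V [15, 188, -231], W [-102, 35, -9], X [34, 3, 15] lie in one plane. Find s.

-21

Coplanarity ⇔ det[UV; UW; UX] = 0.
Expanding, this is linear in s: (-3432)s + (-72072) = 0.
So s = -21.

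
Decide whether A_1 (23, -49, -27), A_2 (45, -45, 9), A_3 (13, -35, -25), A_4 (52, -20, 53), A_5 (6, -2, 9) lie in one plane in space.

No

The plane through A_1, A_2, A_3 has normal n = A_1A_2 × A_1A_3 = (-496, -404, 348) and equation n·P = -1008.
Checking the remaining points: n·A_4 = 732, n·A_5 = 964.
Since n·A_4 = 732 ≠ -1008, A_4 is off the plane and the points are not all coplanar.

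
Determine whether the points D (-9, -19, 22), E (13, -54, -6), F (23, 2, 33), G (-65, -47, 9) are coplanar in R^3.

No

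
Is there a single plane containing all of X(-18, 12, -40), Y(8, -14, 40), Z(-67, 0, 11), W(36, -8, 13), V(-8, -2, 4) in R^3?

No

The plane through X, Y, Z has normal n = XY × XZ = (-366, -5246, -1586) and equation n·P = 7076.
Checking the remaining points: n·W = 8174, n·V = 7076.
Since n·W = 8174 ≠ 7076, W is off the plane and the points are not all coplanar.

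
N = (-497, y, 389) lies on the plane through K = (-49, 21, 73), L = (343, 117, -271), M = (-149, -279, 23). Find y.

-243

A normal to the plane is n = KL × KM = (-108000, 54000, -108000).
N lies in the plane iff n · KN = 0.
This gives (54000)y + (13122000) = 0, so y = -243.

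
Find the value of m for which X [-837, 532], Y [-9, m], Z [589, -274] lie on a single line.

64

Collinearity: (Y − X) must be parallel to (Z − X) = (1426, -806).
Cross-multiplying the components: (m − 532)·(1426) = (828)·(-806).
Solving gives m = 64.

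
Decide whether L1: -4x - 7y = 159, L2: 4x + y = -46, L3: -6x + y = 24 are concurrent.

Intersecting L1 and L2: solving the 2×2 system gives (x, y) = (-163/24, -113/6).
Substitute into L3: (-6)(-163/24) + (1)(-113/6) = 263/12.
But L3 requires 24 ≠ 263/12, so the three lines have no common point.

No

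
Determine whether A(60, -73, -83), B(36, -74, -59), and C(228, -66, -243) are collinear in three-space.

AB = (-24, -1, 24), AC = (168, 7, -160).
Comparing components 2 and 3: (-1)(-160) − (24)(7) = -8 ≠ 0, so AB and AC are not parallel and the points are not collinear.

No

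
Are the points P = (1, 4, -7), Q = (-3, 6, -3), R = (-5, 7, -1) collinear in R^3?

PQ = (-4, 2, 4), PR = (-6, 3, 6).
PQ × PR = (0, 0, 0).
The cross product vanishes, so the three points are collinear.

Yes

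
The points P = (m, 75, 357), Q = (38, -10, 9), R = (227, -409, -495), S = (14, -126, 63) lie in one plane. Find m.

The points are coplanar iff PQ · (PR × PS) = 0.
Expanding, this is linear in m: (80010)m + (7760970) = 0.
So m = -97.

-97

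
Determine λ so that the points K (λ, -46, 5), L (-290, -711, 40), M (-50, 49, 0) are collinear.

Collinearity requires KL × KM = 0; each component is linear in λ.
The y-component gives (-40)λ + (-3200) = 0, so λ = -80.
The remaining components then also vanish.

-80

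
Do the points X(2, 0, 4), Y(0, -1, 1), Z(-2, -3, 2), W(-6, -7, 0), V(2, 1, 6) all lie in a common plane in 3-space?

The plane through X, Y, Z has normal n = XY × XZ = (-7, 8, 2) and equation n·P = -6.
Checking the remaining points: n·W = -14, n·V = 6.
Since n·W = -14 ≠ -6, W is off the plane and the points are not all coplanar.

No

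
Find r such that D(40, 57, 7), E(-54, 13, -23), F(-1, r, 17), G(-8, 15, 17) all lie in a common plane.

20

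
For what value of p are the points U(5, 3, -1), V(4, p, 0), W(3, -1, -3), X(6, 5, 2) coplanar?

1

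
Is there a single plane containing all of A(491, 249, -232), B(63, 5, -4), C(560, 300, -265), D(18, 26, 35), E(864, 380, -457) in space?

The plane through A, B, C has normal n = AB × AC = (-3576, 1608, -4992) and equation n·P = -197280.
Checking the remaining points: n·D = -197280, n·E = -197280.
All equal -197280, so all 5 points lie in one plane.

Yes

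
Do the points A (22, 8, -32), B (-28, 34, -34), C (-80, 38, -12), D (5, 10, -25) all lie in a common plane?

No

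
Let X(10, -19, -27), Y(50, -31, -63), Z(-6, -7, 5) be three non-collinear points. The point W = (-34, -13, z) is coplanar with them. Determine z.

Coplanarity requires XY · (XZ × XW) = 0.
XY = (40, -12, -36), XZ = (-16, 12, 32); the triple product is linear in z with coefficient 288 and constant term 1440.
Setting it to zero: z = -5.

-5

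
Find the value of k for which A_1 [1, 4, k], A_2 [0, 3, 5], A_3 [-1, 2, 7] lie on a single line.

3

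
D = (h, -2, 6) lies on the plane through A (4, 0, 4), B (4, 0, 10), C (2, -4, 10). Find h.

A normal to the plane is n = AB × AC = (24, -12, 0).
D lies in the plane iff n · AD = 0.
This gives (24)h + (-72) = 0, so h = 3.

3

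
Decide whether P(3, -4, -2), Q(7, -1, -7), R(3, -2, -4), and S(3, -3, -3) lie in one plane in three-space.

The four points are coplanar iff the 3×3 determinant with rows PQ, PR, PS is zero.
Rows: (4, 3, -5), (0, 2, -2), (0, 1, -1).
Expanding along the first row: (4)(0) − (3)(0) + (-5)(0) = 0.
Zero determinant ⇒ coplanar.

Yes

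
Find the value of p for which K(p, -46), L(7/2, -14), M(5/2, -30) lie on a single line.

3/2

Collinearity: (K − L) must be parallel to (M − L) = (-1, -16).
Cross-multiplying the components: (p − 7/2)·(-16) = (-32)·(-1).
Solving gives p = 3/2.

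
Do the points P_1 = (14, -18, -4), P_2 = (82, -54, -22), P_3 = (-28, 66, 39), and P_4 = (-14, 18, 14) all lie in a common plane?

A normal to the plane through P_1, P_2, P_3 is n = P_1P_2 × P_1P_3 = (-36, -2168, 4200).
The plane has equation n·P = 21720. For P_4: n·P_4 = 20280.
20280 ≠ 21720, so P_4 is off the plane.

No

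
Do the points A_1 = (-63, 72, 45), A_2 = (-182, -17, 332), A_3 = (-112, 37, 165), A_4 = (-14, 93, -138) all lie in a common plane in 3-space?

No

With A_1 as base: A_1A_2 = (-119, -89, 287), A_1A_3 = (-49, -35, 120), A_1A_4 = (49, 21, -183).
A_1A_3 × A_1A_4 = (3885, -3087, 686).
A_1A_2 · (A_1A_3 × A_1A_4) = 9310.
Since 9310 ≠ 0, the four points are not coplanar.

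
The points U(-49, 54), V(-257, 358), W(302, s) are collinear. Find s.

-459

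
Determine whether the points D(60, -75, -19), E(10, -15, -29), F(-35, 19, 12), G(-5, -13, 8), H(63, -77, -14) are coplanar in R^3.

No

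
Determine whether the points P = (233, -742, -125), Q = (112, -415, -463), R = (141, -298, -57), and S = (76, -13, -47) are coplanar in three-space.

No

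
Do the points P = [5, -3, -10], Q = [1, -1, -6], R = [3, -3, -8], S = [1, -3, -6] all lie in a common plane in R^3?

Yes

A normal to the plane through P, Q, R is n = PQ × PR = (4, 0, 4).
The plane has equation n·X = -20. For S: n·S = -20.
Equal, so S lies in the plane and all four are coplanar.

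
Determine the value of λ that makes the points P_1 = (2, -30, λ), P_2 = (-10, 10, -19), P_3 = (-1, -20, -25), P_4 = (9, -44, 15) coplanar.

-27

The points are coplanar iff P_1P_2 · (P_1P_3 × P_1P_4) = 0.
Expanding, this is linear in λ: (-84)λ + (-2268) = 0.
So λ = -27.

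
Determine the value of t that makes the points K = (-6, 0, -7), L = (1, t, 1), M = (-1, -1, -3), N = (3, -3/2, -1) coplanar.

-2

Normal to plane KMN: n = (0, 6, 3/2); plane equation n·P = -21/2.
Requiring n·L = -21/2: (6)t + (3/2) = -21/2.
So t = -2.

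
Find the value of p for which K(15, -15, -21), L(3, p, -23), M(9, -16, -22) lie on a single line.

-17

Collinearity requires KL × KM = 0; each component is linear in p.
The x-component gives (-1)p + (-17) = 0, so p = -17.
The remaining components then also vanish.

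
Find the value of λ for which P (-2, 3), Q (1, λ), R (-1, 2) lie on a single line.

Collinearity: (Q − P) must be parallel to (R − P) = (1, -1).
Cross-multiplying the components: (λ − 3)·(1) = (3)·(-1).
Solving gives λ = 0.

0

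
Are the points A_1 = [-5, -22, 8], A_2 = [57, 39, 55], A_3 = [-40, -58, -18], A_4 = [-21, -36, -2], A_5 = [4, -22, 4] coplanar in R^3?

The plane through A_1, A_2, A_3 has normal n = A_1A_2 × A_1A_3 = (106, -33, -97) and equation n·P = -580.
Checking the remaining points: n·A_4 = -844, n·A_5 = 762.
Since n·A_4 = -844 ≠ -580, A_4 is off the plane and the points are not all coplanar.

No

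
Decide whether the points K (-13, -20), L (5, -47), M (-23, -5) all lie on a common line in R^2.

Yes

KL = (18, -27), KM = (-10, 15).
Checking proportionality: KM = -5/9·KL, so the vectors are parallel and the points are collinear.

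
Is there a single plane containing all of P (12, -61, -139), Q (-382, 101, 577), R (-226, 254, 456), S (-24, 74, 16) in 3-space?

The four points are coplanar iff the 3×3 determinant with rows PQ, PR, PS is zero.
Rows: (-394, 162, 716), (-238, 315, 595), (-36, 135, 155).
Expanding along the first row: (-394)(-31500) − (162)(-15470) + (716)(-20790) = 31500.
Nonzero ⇒ not coplanar.

No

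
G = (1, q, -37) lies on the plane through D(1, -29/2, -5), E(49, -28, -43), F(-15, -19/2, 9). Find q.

A normal to the plane is n = DE × DF = (1, -64, 24).
G lies in the plane iff n · DG = 0.
This gives (-64)q + (-1696) = 0, so q = -53/2.

-53/2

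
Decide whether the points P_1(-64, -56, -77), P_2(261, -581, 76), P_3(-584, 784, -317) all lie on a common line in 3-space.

No

P_1P_2 = (325, -525, 153), P_1P_3 = (-520, 840, -240).
P_1P_2 × P_1P_3 = (-2520, -1560, 0).
The cross product is nonzero, so the points do not lie on one line.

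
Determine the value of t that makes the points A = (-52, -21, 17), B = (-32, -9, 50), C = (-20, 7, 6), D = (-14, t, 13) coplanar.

11

Coplanarity ⇔ det[AB; AC; AD] = 0.
Expanding, this is linear in t: (1276)t + (-14036) = 0.
So t = 11.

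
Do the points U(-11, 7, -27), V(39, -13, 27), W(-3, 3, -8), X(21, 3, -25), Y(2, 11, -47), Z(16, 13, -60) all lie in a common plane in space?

No

The plane through U, V, W has normal n = UV × UW = (-164, -518, -40) and equation n·P = -742.
Checking the remaining points: n·X = -3998, n·Y = -4146, n·Z = -6958.
Since n·X = -3998 ≠ -742, X is off the plane and the points are not all coplanar.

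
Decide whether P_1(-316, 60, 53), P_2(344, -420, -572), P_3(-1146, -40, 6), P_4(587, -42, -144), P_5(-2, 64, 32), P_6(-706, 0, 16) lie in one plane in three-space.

No

The plane through P_1, P_2, P_3 has normal n = P_1P_2 × P_1P_3 = (-39940, 549770, -464400) and equation n·P = 20994040.
Checking the remaining points: n·P_4 = 20338480, n·P_5 = 20404360, n·P_6 = 20767240.
Since n·P_4 = 20338480 ≠ 20994040, P_4 is off the plane and the points are not all coplanar.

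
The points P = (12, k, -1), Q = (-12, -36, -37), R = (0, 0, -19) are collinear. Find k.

36

Direction QR = (12, 36, 18). From the x-coordinate of P, the parameter along the line is τ = (12 − (-12))/12 = 2.
Then k = (-36) + 2·(36) = 36.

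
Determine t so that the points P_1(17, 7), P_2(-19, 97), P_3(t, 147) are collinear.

-39

The three points are collinear iff det[P_1P_2; P_1P_3] = 0.
This determinant is linear in t: (-90)t + (-3510) = 0, so t = -39.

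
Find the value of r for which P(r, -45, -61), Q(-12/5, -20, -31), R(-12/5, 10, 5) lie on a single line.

-12/5

Collinearity requires PQ × PR = 0; each component is linear in r.
The y-component gives (36)r + (432/5) = 0, so r = -12/5.
The remaining components then also vanish.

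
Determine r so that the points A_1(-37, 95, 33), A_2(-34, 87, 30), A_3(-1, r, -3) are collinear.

-1

Direction A_1A_2 = (3, -8, -3). From the x-coordinate of A_3, the parameter along the line is τ = (-1 − (-37))/3 = 12.
Then r = 95 + 12·(-8) = -1.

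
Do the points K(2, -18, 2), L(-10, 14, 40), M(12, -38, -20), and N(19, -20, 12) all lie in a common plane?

No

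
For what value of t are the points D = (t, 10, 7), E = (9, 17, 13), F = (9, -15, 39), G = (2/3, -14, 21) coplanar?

10/3

The points are coplanar iff DE · (DF × DG) = 0.
Expanding, this is linear in t: (-550)t + (5500/3) = 0.
So t = 10/3.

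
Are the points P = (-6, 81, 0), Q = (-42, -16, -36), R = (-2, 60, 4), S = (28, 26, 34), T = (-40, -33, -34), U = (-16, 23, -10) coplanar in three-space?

Yes

The plane through P, Q, R has normal n = PQ × PR = (-1144, 0, 1144) and equation n·X = 6864.
Checking the remaining points: n·S = 6864, n·T = 6864, n·U = 6864.
All equal 6864, so all 6 points lie in one plane.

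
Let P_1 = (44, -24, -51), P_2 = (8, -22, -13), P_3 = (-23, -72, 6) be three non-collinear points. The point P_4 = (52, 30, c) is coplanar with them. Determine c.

-45

The plane through P_1, P_2, P_3 has equation 1938x − 494y + 1862z = 2166.
Substituting P_4: (1862)c + (85956) = 2166, so c = -45.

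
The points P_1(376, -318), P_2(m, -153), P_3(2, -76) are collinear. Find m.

Collinearity: (P_2 − P_1) must be parallel to (P_3 − P_1) = (-374, 242).
Cross-multiplying the components: (m − 376)·(242) = (165)·(-374).
Solving gives m = 121.

121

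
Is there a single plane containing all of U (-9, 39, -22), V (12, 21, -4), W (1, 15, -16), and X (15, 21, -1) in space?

Yes

With U as base: UV = (21, -18, 18), UW = (10, -24, 6), UX = (24, -18, 21).
UW × UX = (-396, -66, 396).
UV · (UW × UX) = 0.
The scalar triple product vanishes, so the four points are coplanar.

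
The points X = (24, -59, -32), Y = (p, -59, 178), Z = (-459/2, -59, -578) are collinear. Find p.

243/2

Collinearity requires XY × XZ = 0; each component is linear in p.
The y-component gives (546)p + (-66339) = 0, so p = 243/2.
The remaining components then also vanish.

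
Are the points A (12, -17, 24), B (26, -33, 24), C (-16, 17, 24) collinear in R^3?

No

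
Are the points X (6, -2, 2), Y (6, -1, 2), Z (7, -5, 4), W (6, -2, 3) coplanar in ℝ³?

A normal to the plane through X, Y, Z is n = XY × XZ = (2, 0, -1).
The plane has equation n·P = 10. For W: n·W = 9.
9 ≠ 10, so W is off the plane.

No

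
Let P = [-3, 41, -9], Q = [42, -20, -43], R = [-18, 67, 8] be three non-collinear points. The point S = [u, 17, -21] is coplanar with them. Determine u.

Coplanarity requires PQ · (PR × PS) = 0.
PQ = (45, -61, -34), PR = (-15, 26, 17); the triple product is linear in u with coefficient -153 and constant term 2601.
Setting it to zero: u = 17.

17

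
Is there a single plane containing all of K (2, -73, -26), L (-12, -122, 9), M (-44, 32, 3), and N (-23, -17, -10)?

With K as base: KL = (-14, -49, 35), KM = (-46, 105, 29), KN = (-25, 56, 16).
KM × KN = (56, 11, 49).
KL · (KM × KN) = 392.
Since 392 ≠ 0, the four points are not coplanar.

No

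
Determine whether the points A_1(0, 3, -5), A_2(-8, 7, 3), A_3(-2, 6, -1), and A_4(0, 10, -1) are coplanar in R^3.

With A_1 as base: A_1A_2 = (-8, 4, 8), A_1A_3 = (-2, 3, 4), A_1A_4 = (0, 7, 4).
A_1A_3 × A_1A_4 = (-16, 8, -14).
A_1A_2 · (A_1A_3 × A_1A_4) = 48.
Since 48 ≠ 0, the four points are not coplanar.

No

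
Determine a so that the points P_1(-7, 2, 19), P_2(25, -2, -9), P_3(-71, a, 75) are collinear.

10

Collinearity requires P_1P_2 × P_1P_3 = 0; each component is linear in a.
The x-component gives (28)a + (-280) = 0, so a = 10.
The remaining components then also vanish.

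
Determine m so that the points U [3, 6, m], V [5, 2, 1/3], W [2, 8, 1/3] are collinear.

Direction VW = (-3, 6, 0). From the x-coordinate of U, the parameter along the line is τ = (3 − 5)/(-3) = 2/3.
Then m = 1/3 + 2/3·(0) = 1/3.

1/3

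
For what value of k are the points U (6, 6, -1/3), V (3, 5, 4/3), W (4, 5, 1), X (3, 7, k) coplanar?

0

Coplanarity ⇔ det[UV; UW; UX] = 0.
Expanding, this is linear in k: (1)k + (0) = 0.
So k = 0.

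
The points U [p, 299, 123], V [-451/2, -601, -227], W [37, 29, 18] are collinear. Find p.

Collinearity requires UV × UW = 0; each component is linear in p.
The y-component gives (245)p + (-73255/2) = 0, so p = 299/2.
The remaining components then also vanish.

299/2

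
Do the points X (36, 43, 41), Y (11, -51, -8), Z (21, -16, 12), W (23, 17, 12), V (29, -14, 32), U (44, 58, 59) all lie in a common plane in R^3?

Yes

The plane through X, Y, Z has normal n = XY × XZ = (-165, 10, 65) and equation n·P = -2845.
Checking the remaining points: n·W = -2845, n·V = -2845, n·U = -2845.
All equal -2845, so all 6 points lie in one plane.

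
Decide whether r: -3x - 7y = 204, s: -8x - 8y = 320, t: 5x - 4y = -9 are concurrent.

Intersecting r and s: solving the 2×2 system gives (x, y) = (-19, -21).
Substitute into t: (5)(-19) + (-4)(-21) = -11.
But t requires -9 ≠ -11, so the three lines have no common point.

No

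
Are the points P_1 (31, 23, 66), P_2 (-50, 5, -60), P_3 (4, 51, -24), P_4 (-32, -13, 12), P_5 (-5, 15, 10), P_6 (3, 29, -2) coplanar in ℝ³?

The plane through P_1, P_2, P_3 has normal n = P_1P_2 × P_1P_3 = (5148, -3888, -2754) and equation n·P = -111600.
Checking the remaining points: n·P_4 = -147240, n·P_5 = -111600, n·P_6 = -91800.
Since n·P_4 = -147240 ≠ -111600, P_4 is off the plane and the points are not all coplanar.

No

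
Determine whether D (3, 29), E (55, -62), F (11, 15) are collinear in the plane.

Yes

DE = (52, -91), DF = (8, -14).
det[DE; DF] = (52)(-14) − (-91)(8) = 0.
The determinant is zero, so the points are collinear.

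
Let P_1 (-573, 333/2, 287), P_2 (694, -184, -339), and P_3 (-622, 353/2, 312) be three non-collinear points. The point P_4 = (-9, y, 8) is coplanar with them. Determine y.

A normal to the plane is n = P_1P_2 × P_1P_3 = (-5005/2, -1001, -9009/2).
P_4 lies in the plane iff n · P_1P_4 = 0.
This gives (-1001)y + (12012) = 0, so y = 12.

12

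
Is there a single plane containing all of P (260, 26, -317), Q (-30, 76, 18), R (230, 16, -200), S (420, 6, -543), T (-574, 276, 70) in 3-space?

The plane through P, Q, R has normal n = PQ × PR = (9200, 23880, 4400) and equation n·X = 1618080.
Checking the remaining points: n·S = 1618080, n·T = 1618080.
All equal 1618080, so all 5 points lie in one plane.

Yes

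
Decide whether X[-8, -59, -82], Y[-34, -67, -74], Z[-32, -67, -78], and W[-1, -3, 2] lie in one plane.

No

With X as base: XY = (-26, -8, 8), XZ = (-24, -8, 4), XW = (7, 56, 84).
XZ × XW = (-896, 2044, -1288).
XY · (XZ × XW) = -3360.
Since -3360 ≠ 0, the four points are not coplanar.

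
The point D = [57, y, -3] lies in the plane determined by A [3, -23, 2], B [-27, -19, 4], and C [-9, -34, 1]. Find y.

-40

Coplanarity requires AB · (AC × AD) = 0.
AB = (-30, 4, 2), AC = (-12, -11, -1); the triple product is linear in y with coefficient -54 and constant term -2160.
Setting it to zero: y = -40.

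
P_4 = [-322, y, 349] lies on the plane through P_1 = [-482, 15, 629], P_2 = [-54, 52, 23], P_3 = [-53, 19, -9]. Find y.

A normal to the plane is n = P_1P_2 × P_1P_3 = (-21182, 13090, -14161).
P_4 lies in the plane iff n · P_1P_4 = 0.
This gives (13090)y + (379610) = 0, so y = -29.

-29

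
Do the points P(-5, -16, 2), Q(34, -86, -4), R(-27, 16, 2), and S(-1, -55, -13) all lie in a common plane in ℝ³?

Yes

A normal to the plane through P, Q, R is n = PQ × PR = (192, 132, -292).
The plane has equation n·X = -3656. For S: n·S = -3656.
Equal, so S lies in the plane and all four are coplanar.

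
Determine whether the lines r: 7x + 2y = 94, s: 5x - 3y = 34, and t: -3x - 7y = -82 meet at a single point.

Intersecting r and s: solving the 2×2 system gives (x, y) = (350/31, 232/31).
Substitute into t: (-3)(350/31) + (-7)(232/31) = -2674/31.
But t requires -82 ≠ -2674/31, so the three lines have no common point.

No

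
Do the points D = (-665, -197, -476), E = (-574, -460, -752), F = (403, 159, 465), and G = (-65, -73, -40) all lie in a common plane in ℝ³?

A normal to the plane through D, E, F is n = DE × DF = (-149227, -380399, 313280).
The plane has equation n·P = 25053278. For G: n·G = 24937682.
24937682 ≠ 25053278, so G is off the plane.

No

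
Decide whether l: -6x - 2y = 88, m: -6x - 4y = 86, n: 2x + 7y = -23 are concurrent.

Intersecting l and m: solving the 2×2 system gives (x, y) = (-15, 1).
Substitute into n: (2)(-15) + (7)(1) = -23.
This equals -23, so (-15, 1) lies on all three lines and they are concurrent.

Yes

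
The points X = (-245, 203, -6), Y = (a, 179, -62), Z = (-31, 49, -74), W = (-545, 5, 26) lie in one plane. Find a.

7

Normal to plane XZW: n = (-18392, 13552, -88572); plane equation n·P = 7788528.
Requiring n·Y = 7788528: (-18392)a + (7917272) = 7788528.
So a = 7.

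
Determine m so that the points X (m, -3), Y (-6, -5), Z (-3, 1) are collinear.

-5

The three points are collinear iff det[XY; XZ] = 0.
This determinant is linear in m: (-6)m + (-30) = 0, so m = -5.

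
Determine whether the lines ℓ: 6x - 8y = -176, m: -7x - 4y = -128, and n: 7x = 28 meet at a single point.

Lines aᵢx + bᵢy = cᵢ with pairwise distinct directions are concurrent exactly when det[aᵢ bᵢ cᵢ] = 0.
Here the determinant is 0.
It vanishes, so the lines are concurrent at (4, 25).

Yes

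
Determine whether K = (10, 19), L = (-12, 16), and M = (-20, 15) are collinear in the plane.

No

KL = (-22, -3), KM = (-30, -4).
If collinear, KM would be a scalar multiple of KL. But (-22)·(-4) ≠ (-3)·(-30) (difference -2), so they are not parallel; the points are not collinear.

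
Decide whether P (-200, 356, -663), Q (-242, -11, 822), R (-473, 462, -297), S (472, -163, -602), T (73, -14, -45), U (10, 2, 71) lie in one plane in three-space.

Yes

The plane through P, Q, R has normal n = PQ × PR = (-291732, -390033, -104643) and equation n·X = -11127039.
Checking the remaining points: n·S = -11127039, n·T = -11127039, n·U = -11127039.
All equal -11127039, so all 6 points lie in one plane.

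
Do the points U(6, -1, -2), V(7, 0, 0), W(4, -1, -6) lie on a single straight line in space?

UV = (1, 1, 2), UW = (-2, 0, -4).
Comparing components 2 and 3: (1)(-4) − (2)(0) = -4 ≠ 0, so UV and UW are not parallel and the points are not collinear.

No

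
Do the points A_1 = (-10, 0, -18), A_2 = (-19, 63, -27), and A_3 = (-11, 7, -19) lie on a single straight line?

A_1A_2 = (-9, 63, -9), A_1A_3 = (-1, 7, -1).
A_1A_2 × A_1A_3 = (0, 0, 0).
The cross product vanishes, so the three points are collinear.

Yes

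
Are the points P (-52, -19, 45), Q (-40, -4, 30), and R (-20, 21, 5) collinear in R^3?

Yes

PQ = (12, 15, -15), PR = (32, 40, -40).
PQ × PR = (0, 0, 0).
The cross product vanishes, so the three points are collinear.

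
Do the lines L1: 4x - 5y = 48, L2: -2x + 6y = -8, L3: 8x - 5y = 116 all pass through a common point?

Intersecting L1 and L2: solving the 2×2 system gives (x, y) = (124/7, 32/7).
Substitute into L3: (8)(124/7) + (-5)(32/7) = 832/7.
But L3 requires 116 ≠ 832/7, so the three lines have no common point.

No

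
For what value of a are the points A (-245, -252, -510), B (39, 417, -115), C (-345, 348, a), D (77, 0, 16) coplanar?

-778

Coplanarity ⇔ det[AB; AC; AD] = 0.
Expanding, this is linear in a: (143850)a + (111915300) = 0.
So a = -778.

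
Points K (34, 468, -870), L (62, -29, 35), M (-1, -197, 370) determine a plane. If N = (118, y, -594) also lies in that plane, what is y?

A normal to the plane is n = KL × KM = (-14455, -66395, -36015).
N lies in the plane iff n · KN = 0.
This gives (-66395)y + (19918500) = 0, so y = 300.

300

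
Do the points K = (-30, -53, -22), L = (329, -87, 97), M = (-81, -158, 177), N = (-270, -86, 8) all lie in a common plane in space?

A normal to the plane through K, L, M is n = KL × KM = (5729, -77510, -39429).
The plane has equation n·P = 4803598. For N: n·N = 4803598.
Equal, so N lies in the plane and all four are coplanar.

Yes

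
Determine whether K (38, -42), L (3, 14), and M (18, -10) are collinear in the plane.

Yes

KL = (-35, 56), KM = (-20, 32).
det[KL; KM] = (-35)(32) − (56)(-20) = 0.
The determinant is zero, so the points are collinear.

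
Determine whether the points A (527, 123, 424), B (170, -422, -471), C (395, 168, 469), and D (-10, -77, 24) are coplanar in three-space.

No

The four points are coplanar iff the 3×3 determinant with rows AB, AC, AD is zero.
Rows: (-357, -545, -895), (-132, 45, 45), (-537, -200, -400).
Expanding along the first row: (-357)(-9000) − (-545)(76965) + (-895)(50565) = -96750.
Nonzero ⇒ not coplanar.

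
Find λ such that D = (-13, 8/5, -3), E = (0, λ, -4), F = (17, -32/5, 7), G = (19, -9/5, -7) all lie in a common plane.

0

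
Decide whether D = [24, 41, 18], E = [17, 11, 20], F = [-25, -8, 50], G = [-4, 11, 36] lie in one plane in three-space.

No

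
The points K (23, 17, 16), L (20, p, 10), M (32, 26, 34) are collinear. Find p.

14

Direction KM = (9, 9, 18). From the x-coordinate of L, the parameter along the line is τ = (20 − 23)/9 = -1/3.
Then p = 17 + (-1/3)·(9) = 14.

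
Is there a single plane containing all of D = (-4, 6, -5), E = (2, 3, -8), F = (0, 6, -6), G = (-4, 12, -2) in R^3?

The four points are coplanar iff the 3×3 determinant with rows DE, DF, DG is zero.
Rows: (6, -3, -3), (4, 0, -1), (0, 6, 3).
Expanding along the first row: (6)(6) − (-3)(12) + (-3)(24) = 0.
Zero determinant ⇒ coplanar.

Yes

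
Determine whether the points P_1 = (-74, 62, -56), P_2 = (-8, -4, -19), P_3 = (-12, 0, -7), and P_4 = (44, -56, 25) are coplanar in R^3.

Yes

A normal to the plane through P_1, P_2, P_3 is n = P_1P_2 × P_1P_3 = (-940, -940, 0).
The plane has equation n·P = 11280. For P_4: n·P_4 = 11280.
Equal, so P_4 lies in the plane and all four are coplanar.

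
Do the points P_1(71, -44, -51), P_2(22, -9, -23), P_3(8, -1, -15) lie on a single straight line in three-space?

No

P_1P_2 = (-49, 35, 28), P_1P_3 = (-63, 43, 36).
P_1P_2 × P_1P_3 = (56, 0, 98).
The cross product is nonzero, so the points do not lie on one line.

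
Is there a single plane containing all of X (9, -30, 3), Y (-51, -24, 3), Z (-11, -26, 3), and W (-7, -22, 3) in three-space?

The four points are coplanar iff the 3×3 determinant with rows XY, XZ, XW is zero.
Rows: (-60, 6, 0), (-20, 4, 0), (-16, 8, 0).
Expanding along the first row: (-60)(0) − (6)(0) + (0)(-96) = 0.
Zero determinant ⇒ coplanar.

Yes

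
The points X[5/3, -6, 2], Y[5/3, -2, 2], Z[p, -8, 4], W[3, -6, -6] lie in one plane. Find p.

4/3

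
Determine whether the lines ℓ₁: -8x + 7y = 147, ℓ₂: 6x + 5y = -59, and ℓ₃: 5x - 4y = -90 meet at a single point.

Lines aᵢx + bᵢy = cᵢ with pairwise distinct directions are concurrent exactly when det[aᵢ bᵢ cᵢ] = 0.
Here the determinant is 0.
It vanishes, so the lines are concurrent at (-14, 5).

Yes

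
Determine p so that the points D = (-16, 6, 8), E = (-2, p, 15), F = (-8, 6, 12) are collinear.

6

Direction DF = (8, 0, 4). From the x-coordinate of E, the parameter along the line is τ = (-2 − (-16))/8 = 7/4.
Then p = 6 + 7/4·(0) = 6.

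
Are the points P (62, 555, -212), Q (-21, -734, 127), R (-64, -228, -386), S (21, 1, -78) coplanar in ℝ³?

With P as base: PQ = (-83, -1289, 339), PR = (-126, -783, -174), PS = (-41, -554, 134).
PR × PS = (-201318, 24018, 37701).
PQ · (PR × PS) = -1469169.
Since -1469169 ≠ 0, the four points are not coplanar.

No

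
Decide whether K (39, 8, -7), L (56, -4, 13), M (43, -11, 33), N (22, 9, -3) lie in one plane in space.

A normal to the plane through K, L, M is n = KL × KM = (-100, -600, -275).
The plane has equation n·P = -6775. For N: n·N = -6775.
Equal, so N lies in the plane and all four are coplanar.

Yes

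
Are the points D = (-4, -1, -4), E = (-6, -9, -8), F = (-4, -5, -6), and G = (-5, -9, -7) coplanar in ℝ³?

No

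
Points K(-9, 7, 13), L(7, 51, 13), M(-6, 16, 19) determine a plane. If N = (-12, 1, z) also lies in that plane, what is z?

31

The plane through K, L, M has equation 264x − 96y + 12z = -2892.
Substituting N: (12)z + (-3264) = -2892, so z = 31.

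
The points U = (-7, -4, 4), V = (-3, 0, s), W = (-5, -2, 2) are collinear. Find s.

0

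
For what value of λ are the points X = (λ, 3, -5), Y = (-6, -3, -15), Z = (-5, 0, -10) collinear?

-4

Collinearity requires XY × XZ = 0; each component is linear in λ.
The y-component gives (5)λ + (20) = 0, so λ = -4.
The remaining components then also vanish.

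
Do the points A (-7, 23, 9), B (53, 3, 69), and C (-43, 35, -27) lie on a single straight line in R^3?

AB = (60, -20, 60), AC = (-36, 12, -36).
Each component of AC is -3/5 times the corresponding component of AB, so AC = -3/5·AB and the points are collinear.

Yes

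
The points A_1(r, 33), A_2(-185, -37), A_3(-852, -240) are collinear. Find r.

The three points are collinear iff det[A_1A_2; A_1A_3] = 0.
This determinant is linear in r: (203)r + (-9135) = 0, so r = 45.

45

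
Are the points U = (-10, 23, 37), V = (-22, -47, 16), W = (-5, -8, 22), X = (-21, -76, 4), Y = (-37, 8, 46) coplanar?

Yes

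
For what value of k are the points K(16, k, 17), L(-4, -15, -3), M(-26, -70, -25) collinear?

Direction LM = (-22, -55, -22). From the x-coordinate of K, the parameter along the line is τ = (16 − (-4))/(-22) = -10/11.
Then k = (-15) + (-10/11)·(-55) = 35.

35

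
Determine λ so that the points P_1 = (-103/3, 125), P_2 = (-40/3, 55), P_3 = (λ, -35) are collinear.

The three points are collinear iff det[P_1P_2; P_1P_3] = 0.
This determinant is linear in λ: (70)λ + (-2870/3) = 0, so λ = 41/3.

41/3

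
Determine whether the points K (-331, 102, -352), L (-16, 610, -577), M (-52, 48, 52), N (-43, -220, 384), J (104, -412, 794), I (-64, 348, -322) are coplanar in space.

No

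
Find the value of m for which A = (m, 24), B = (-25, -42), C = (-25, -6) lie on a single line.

-25

Collinearity: (A − B) must be parallel to (C − B) = (0, 36).
Cross-multiplying the components: (m − (-25))·(36) = (66)·(0).
Solving gives m = -25.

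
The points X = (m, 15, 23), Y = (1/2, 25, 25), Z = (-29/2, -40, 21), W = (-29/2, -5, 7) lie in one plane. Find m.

Coplanarity ⇔ det[XY; XZ; XW] = 0.
Expanding, this is linear in m: (-1050)m + (-2625) = 0.
So m = -5/2.

-5/2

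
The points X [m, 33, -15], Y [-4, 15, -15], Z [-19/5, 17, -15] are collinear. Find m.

Direction YZ = (1/5, 2, 0). From the y-coordinate of X, the parameter along the line is τ = (33 − 15)/2 = 9.
Then m = (-4) + 9·(1/5) = -11/5.

-11/5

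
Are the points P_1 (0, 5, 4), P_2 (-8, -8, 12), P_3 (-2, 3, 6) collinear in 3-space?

No

P_1P_2 = (-8, -13, 8), P_1P_3 = (-2, -2, 2).
Comparing components 2 and 3: (-13)(2) − (8)(-2) = -10 ≠ 0, so P_1P_2 and P_1P_3 are not parallel and the points are not collinear.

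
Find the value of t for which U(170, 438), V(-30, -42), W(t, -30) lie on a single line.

-25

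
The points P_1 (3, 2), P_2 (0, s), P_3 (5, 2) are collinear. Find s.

The three points are collinear iff det[P_1P_2; P_1P_3] = 0.
This determinant is linear in s: (-2)s + (4) = 0, so s = 2.

2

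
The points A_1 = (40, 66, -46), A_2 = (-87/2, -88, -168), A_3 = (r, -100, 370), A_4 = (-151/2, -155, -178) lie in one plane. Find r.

5

Normal to plane A_1A_2A_4: n = (-6634, 3069, 1333/2); plane equation n·P = -93465.
Requiring n·A_3 = -93465: (-6634)r + (-60295) = -93465.
So r = 5.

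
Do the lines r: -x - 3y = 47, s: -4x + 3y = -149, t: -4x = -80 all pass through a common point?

No

Lines aᵢx + bᵢy = cᵢ with pairwise distinct directions are concurrent exactly when det[aᵢ bᵢ cᵢ] = 0.
Here the determinant is -24.
Nonzero, so no common point exists.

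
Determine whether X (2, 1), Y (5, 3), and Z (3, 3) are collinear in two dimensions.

XY = (3, 2), XZ = (1, 2).
If collinear, XZ would be a scalar multiple of XY. But (3)·(2) ≠ (2)·(1) (difference 4), so they are not parallel; the points are not collinear.

No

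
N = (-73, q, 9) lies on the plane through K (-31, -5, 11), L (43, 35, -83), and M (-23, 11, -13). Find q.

19

A normal to the plane is n = KL × KM = (544, 1024, 864).
N lies in the plane iff n · KN = 0.
This gives (1024)q + (-19456) = 0, so q = 19.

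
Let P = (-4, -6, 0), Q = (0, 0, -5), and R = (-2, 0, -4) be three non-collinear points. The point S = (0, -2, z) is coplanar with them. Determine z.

-4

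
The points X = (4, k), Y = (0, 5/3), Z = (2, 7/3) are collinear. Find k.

3

Collinearity: (X − Y) must be parallel to (Z − Y) = (2, 2/3).
Cross-multiplying the components: (k − 5/3)·(2) = (4)·(2/3).
Solving gives k = 3.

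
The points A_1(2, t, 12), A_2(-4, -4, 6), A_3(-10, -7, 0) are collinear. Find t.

-1

Collinearity requires A_1A_2 × A_1A_3 = 0; each component is linear in t.
The x-component gives (6)t + (6) = 0, so t = -1.
The remaining components then also vanish.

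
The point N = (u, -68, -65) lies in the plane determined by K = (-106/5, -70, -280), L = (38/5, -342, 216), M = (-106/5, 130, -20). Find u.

-14

A normal to the plane is n = KL × KM = (-169920, -7488, 5760).
N lies in the plane iff n · KN = 0.
This gives (-169920)u + (-2378880) = 0, so u = -14.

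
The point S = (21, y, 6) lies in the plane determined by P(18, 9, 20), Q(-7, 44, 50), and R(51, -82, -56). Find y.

-8

The plane through P, Q, R has equation 70x − 910y + 1120z = 15470.
Substituting S: (-910)y + (8190) = 15470, so y = -8.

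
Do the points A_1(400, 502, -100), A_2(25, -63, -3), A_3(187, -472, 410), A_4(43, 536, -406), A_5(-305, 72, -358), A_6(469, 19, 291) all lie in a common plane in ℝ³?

Yes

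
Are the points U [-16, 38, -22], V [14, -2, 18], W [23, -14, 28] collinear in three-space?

No

UV = (30, -40, 40), UW = (39, -52, 50).
UV × UW = (80, 60, 0).
The cross product is nonzero, so the points do not lie on one line.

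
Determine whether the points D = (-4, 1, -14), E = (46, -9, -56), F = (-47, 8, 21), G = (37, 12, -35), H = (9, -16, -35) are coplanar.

Yes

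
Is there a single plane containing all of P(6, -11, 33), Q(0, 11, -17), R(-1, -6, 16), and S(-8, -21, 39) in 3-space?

Yes

With P as base: PQ = (-6, 22, -50), PR = (-7, 5, -17), PS = (-14, -10, 6).
PR × PS = (-140, 280, 140).
PQ · (PR × PS) = 0.
The scalar triple product vanishes, so the four points are coplanar.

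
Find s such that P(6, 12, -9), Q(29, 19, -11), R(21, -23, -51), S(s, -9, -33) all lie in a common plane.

The points are coplanar iff PQ · (PR × PS) = 0.
Expanding, this is linear in s: (-364)s + (4368) = 0.
So s = 12.

12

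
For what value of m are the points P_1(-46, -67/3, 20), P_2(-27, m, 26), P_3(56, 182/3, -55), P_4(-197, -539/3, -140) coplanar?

Normal to plane P_1P_3P_4: n = (-25080, 27645, -3515); plane equation n·P = 465975.
Requiring n·P_2 = 465975: (27645)m + (585770) = 465975.
So m = -13/3.

-13/3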